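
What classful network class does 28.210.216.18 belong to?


First octet: 28
Binary: 00011100
0xxxxxxx -> Class A (1-126)
Class A, default mask 255.0.0.0 (/8)


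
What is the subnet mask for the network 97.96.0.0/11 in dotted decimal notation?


/11 means 11 network bits, 21 host bits
Binary: 11111111111000000000000000000000
Mask: 255.224.0.0


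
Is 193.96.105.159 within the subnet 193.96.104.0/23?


Subnet network: 193.96.104.0
Test IP AND mask: 193.96.104.0
Yes, 193.96.105.159 is in 193.96.104.0/23


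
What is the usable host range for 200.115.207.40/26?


Network: 200.115.207.0
Broadcast: 200.115.207.63
First usable = network + 1
Last usable = broadcast - 1
Range: 200.115.207.1 to 200.115.207.62


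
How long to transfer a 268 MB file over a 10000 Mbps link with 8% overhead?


Effective throughput = 10000 * (1 - 8/100) = 9200 Mbps
File size in Mb = 268 * 8 = 2144 Mb
Time = 2144 / 9200
Time = 0.233 seconds


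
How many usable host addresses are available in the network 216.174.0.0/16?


Host bits = 32 - 16 = 16
Total addresses = 2^16 = 65536
Usable = total - 2 (network and broadcast)
Usable hosts: 65534


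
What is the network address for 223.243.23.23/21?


IP:   11011111.11110011.00010111.00010111
Mask: 11111111.11111111.11111000.00000000
AND operation:
Net:  11011111.11110011.00010000.00000000
Network: 223.243.16.0/21


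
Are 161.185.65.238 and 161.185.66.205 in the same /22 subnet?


Mask: 255.255.252.0
161.185.65.238 AND mask = 161.185.64.0
161.185.66.205 AND mask = 161.185.64.0
Yes, same subnet (161.185.64.0)


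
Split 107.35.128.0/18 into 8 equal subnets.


New prefix = 18 + 3 = 21
Each subnet has 2048 addresses
  107.35.128.0/21
  107.35.136.0/21
  107.35.144.0/21
  107.35.152.0/21
  107.35.160.0/21
  107.35.168.0/21
  107.35.176.0/21
  107.35.184.0/21
Subnets: 107.35.128.0/21, 107.35.136.0/21, 107.35.144.0/21, 107.35.152.0/21, 107.35.160.0/21, 107.35.168.0/21, 107.35.176.0/21, 107.35.184.0/21


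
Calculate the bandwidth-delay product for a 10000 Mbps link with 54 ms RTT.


BDP = bandwidth * RTT
= 10000 Mbps * 54 ms
= 10000 * 1e6 * 54 / 1000 bits
= 540000000 bits
= 67500000 bytes
= 65917.9688 KB
BDP = 540000000 bits (67500000 bytes)


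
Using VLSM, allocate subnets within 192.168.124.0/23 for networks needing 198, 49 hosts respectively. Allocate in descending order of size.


198 hosts -> /24 (254 usable): 192.168.124.0/24
49 hosts -> /26 (62 usable): 192.168.125.0/26
Allocation: 192.168.124.0/24 (198 hosts, 254 usable); 192.168.125.0/26 (49 hosts, 62 usable)


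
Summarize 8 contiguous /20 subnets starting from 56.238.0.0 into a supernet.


Original prefix: /20
Number of subnets: 8 = 2^3
New prefix = 20 - 3 = 17
Supernet: 56.238.0.0/17


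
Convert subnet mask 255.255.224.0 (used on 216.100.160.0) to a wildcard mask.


Subnet mask: 255.255.224.0
Wildcard = 255.255.255.255 - subnet mask
255 - 255 = 0
255 - 255 = 0
255 - 224 = 31
255 - 0 = 255
Wildcard: 0.0.31.255


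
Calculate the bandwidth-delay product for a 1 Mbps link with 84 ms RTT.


BDP = bandwidth * RTT
= 1 Mbps * 84 ms
= 1 * 1e6 * 84 / 1000 bits
= 84000 bits
= 10500 bytes
= 10.2539 KB
BDP = 84000 bits (10500 bytes)


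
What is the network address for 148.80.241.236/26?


IP:   10010100.01010000.11110001.11101100
Mask: 11111111.11111111.11111111.11000000
AND operation:
Net:  10010100.01010000.11110001.11000000
Network: 148.80.241.192/26


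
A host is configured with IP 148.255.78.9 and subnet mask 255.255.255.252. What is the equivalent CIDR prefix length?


Binary: 11111111.11111111.11111111.11111100
Count leading 1s
Prefix: /30


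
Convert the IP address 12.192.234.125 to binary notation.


12 = 00001100
192 = 11000000
234 = 11101010
125 = 01111101
Binary: 00001100.11000000.11101010.01111101


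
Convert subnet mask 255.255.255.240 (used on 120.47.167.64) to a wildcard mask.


Subnet mask: 255.255.255.240
Wildcard = 255.255.255.255 - subnet mask
255 - 255 = 0
255 - 255 = 0
255 - 255 = 0
255 - 240 = 15
Wildcard: 0.0.0.15


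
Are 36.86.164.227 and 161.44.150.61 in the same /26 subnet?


Mask: 255.255.255.192
36.86.164.227 AND mask = 36.86.164.192
161.44.150.61 AND mask = 161.44.150.0
No, different subnets (36.86.164.192 vs 161.44.150.0)


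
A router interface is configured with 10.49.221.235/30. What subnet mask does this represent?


/30 means 30 network bits, 2 host bits
Binary: 11111111111111111111111111111100
Mask: 255.255.255.252


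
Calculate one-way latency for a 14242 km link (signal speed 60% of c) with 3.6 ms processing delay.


Speed = 0.6 * 3e5 km/s = 180000 km/s
Propagation delay = 14242 / 180000 = 0.0791 s = 79.1222 ms
Processing delay = 3.6 ms
Total one-way latency = 82.7222 ms


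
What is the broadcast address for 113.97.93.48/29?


Network: 113.97.93.48/29
Host bits = 3
Set all host bits to 1:
Broadcast: 113.97.93.55


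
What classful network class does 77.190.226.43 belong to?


First octet: 77
Binary: 01001101
0xxxxxxx -> Class A (1-126)
Class A, default mask 255.0.0.0 (/8)


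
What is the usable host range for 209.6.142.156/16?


Network: 209.6.0.0
Broadcast: 209.6.255.255
First usable = network + 1
Last usable = broadcast - 1
Range: 209.6.0.1 to 209.6.255.254


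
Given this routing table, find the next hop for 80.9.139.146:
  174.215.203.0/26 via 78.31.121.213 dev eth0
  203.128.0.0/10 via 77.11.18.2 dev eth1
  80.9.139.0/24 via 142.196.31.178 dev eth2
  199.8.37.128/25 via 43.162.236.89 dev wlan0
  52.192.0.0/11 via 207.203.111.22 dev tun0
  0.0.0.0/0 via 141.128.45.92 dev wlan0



Longest prefix match for 80.9.139.146:
  /26 174.215.203.0: no
  /10 203.128.0.0: no
  /24 80.9.139.0: MATCH
  /25 199.8.37.128: no
  /11 52.192.0.0: no
  /0 0.0.0.0: MATCH
Selected: next-hop 142.196.31.178 via eth2 (matched /24)


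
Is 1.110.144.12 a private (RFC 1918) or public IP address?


RFC 1918 private ranges:
  10.0.0.0/8 (10.0.0.0 - 10.255.255.255)
  172.16.0.0/12 (172.16.0.0 - 172.31.255.255)
  192.168.0.0/16 (192.168.0.0 - 192.168.255.255)
Public (not in any RFC 1918 range)


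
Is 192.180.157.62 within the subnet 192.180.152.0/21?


Subnet network: 192.180.152.0
Test IP AND mask: 192.180.152.0
Yes, 192.180.157.62 is in 192.180.152.0/21


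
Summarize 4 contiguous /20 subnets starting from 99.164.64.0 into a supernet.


Original prefix: /20
Number of subnets: 4 = 2^2
New prefix = 20 - 2 = 18
Supernet: 99.164.64.0/18


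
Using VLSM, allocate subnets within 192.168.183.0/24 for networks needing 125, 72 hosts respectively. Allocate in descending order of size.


125 hosts -> /25 (126 usable): 192.168.183.0/25
72 hosts -> /25 (126 usable): 192.168.183.128/25
Allocation: 192.168.183.0/25 (125 hosts, 126 usable); 192.168.183.128/25 (72 hosts, 126 usable)


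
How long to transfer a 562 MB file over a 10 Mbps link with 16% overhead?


Effective throughput = 10 * (1 - 16/100) = 8.4 Mbps
File size in Mb = 562 * 8 = 4496 Mb
Time = 4496 / 8.4
Time = 535.2381 seconds


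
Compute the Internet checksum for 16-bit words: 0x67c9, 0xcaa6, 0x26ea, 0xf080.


Sum all words (with carry folding):
+ 0x67c9 = 0x67c9
+ 0xcaa6 = 0x3270
+ 0x26ea = 0x595a
+ 0xf080 = 0x49db
One's complement: ~0x49db
Checksum = 0xb624


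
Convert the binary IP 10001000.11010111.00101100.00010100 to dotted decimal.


10001000 = 136
11010111 = 215
00101100 = 44
00010100 = 20
IP: 136.215.44.20


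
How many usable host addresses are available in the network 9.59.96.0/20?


Host bits = 32 - 20 = 12
Total addresses = 2^12 = 4096
Usable = total - 2 (network and broadcast)
Usable hosts: 4094


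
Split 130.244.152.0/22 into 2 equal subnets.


New prefix = 22 + 1 = 23
Each subnet has 512 addresses
  130.244.152.0/23
  130.244.154.0/23
Subnets: 130.244.152.0/23, 130.244.154.0/23


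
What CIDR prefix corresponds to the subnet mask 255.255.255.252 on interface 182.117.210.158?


Binary: 11111111.11111111.11111111.11111100
Count leading 1s
Prefix: /30


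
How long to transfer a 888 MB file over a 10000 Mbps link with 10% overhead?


Effective throughput = 10000 * (1 - 10/100) = 9000 Mbps
File size in Mb = 888 * 8 = 7104 Mb
Time = 7104 / 9000
Time = 0.7893 seconds


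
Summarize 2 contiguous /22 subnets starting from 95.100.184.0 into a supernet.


Original prefix: /22
Number of subnets: 2 = 2^1
New prefix = 22 - 1 = 21
Supernet: 95.100.184.0/21


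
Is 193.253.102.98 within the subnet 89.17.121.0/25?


Subnet network: 89.17.121.0
Test IP AND mask: 193.253.102.0
No, 193.253.102.98 is not in 89.17.121.0/25


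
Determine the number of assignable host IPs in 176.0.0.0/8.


Host bits = 32 - 8 = 24
Total addresses = 2^24 = 16777216
Usable = total - 2 (network and broadcast)
Usable hosts: 16777214


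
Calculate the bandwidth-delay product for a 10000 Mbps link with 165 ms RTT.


BDP = bandwidth * RTT
= 10000 Mbps * 165 ms
= 10000 * 1e6 * 165 / 1000 bits
= 1650000000 bits
= 206250000 bytes
= 201416.0156 KB
BDP = 1650000000 bits (206250000 bytes)


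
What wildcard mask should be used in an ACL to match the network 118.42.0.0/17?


Subnet mask: 255.255.128.0
Wildcard = 255.255.255.255 - subnet mask
255 - 255 = 0
255 - 255 = 0
255 - 128 = 127
255 - 0 = 255
Wildcard: 0.0.127.255


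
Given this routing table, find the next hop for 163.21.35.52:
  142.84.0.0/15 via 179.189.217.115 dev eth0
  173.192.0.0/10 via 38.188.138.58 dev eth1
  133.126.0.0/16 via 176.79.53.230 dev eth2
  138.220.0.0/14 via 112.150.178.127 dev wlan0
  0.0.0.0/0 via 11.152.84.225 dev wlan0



Longest prefix match for 163.21.35.52:
  /15 142.84.0.0: no
  /10 173.192.0.0: no
  /16 133.126.0.0: no
  /14 138.220.0.0: no
  /0 0.0.0.0: MATCH
Selected: next-hop 11.152.84.225 via wlan0 (matched /0)


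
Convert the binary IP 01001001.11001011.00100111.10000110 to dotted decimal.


01001001 = 73
11001011 = 203
00100111 = 39
10000110 = 134
IP: 73.203.39.134


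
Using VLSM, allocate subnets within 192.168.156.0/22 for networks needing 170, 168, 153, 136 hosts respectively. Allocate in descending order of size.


170 hosts -> /24 (254 usable): 192.168.156.0/24
168 hosts -> /24 (254 usable): 192.168.157.0/24
153 hosts -> /24 (254 usable): 192.168.158.0/24
136 hosts -> /24 (254 usable): 192.168.159.0/24
Allocation: 192.168.156.0/24 (170 hosts, 254 usable); 192.168.157.0/24 (168 hosts, 254 usable); 192.168.158.0/24 (153 hosts, 254 usable); 192.168.159.0/24 (136 hosts, 254 usable)


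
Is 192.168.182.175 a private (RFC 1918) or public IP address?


RFC 1918 private ranges:
  10.0.0.0/8 (10.0.0.0 - 10.255.255.255)
  172.16.0.0/12 (172.16.0.0 - 172.31.255.255)
  192.168.0.0/16 (192.168.0.0 - 192.168.255.255)
Private (in 192.168.0.0/16)


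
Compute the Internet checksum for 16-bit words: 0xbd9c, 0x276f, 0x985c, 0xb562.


Sum all words (with carry folding):
+ 0xbd9c = 0xbd9c
+ 0x276f = 0xe50b
+ 0x985c = 0x7d68
+ 0xb562 = 0x32cb
One's complement: ~0x32cb
Checksum = 0xcd34


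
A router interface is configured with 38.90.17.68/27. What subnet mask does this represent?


/27 means 27 network bits, 5 host bits
Binary: 11111111111111111111111111100000
Mask: 255.255.255.224


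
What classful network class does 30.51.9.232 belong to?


First octet: 30
Binary: 00011110
0xxxxxxx -> Class A (1-126)
Class A, default mask 255.0.0.0 (/8)


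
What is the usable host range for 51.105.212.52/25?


Network: 51.105.212.0
Broadcast: 51.105.212.127
First usable = network + 1
Last usable = broadcast - 1
Range: 51.105.212.1 to 51.105.212.126


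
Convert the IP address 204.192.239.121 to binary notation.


204 = 11001100
192 = 11000000
239 = 11101111
121 = 01111001
Binary: 11001100.11000000.11101111.01111001


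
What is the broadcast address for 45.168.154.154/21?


Network: 45.168.152.0/21
Host bits = 11
Set all host bits to 1:
Broadcast: 45.168.159.255


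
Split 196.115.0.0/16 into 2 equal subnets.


New prefix = 16 + 1 = 17
Each subnet has 32768 addresses
  196.115.0.0/17
  196.115.128.0/17
Subnets: 196.115.0.0/17, 196.115.128.0/17


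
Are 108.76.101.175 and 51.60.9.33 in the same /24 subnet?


Mask: 255.255.255.0
108.76.101.175 AND mask = 108.76.101.0
51.60.9.33 AND mask = 51.60.9.0
No, different subnets (108.76.101.0 vs 51.60.9.0)


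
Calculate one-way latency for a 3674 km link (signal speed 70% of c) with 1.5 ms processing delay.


Speed = 0.7 * 3e5 km/s = 210000 km/s
Propagation delay = 3674 / 210000 = 0.0175 s = 17.4952 ms
Processing delay = 1.5 ms
Total one-way latency = 18.9952 ms


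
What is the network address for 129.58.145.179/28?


IP:   10000001.00111010.10010001.10110011
Mask: 11111111.11111111.11111111.11110000
AND operation:
Net:  10000001.00111010.10010001.10110000
Network: 129.58.145.176/28


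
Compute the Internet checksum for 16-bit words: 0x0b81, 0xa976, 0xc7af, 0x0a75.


Sum all words (with carry folding):
+ 0x0b81 = 0x0b81
+ 0xa976 = 0xb4f7
+ 0xc7af = 0x7ca7
+ 0x0a75 = 0x871c
One's complement: ~0x871c
Checksum = 0x78e3


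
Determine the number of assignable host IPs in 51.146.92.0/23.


Host bits = 32 - 23 = 9
Total addresses = 2^9 = 512
Usable = total - 2 (network and broadcast)
Usable hosts: 510


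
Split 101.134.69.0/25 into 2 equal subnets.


New prefix = 25 + 1 = 26
Each subnet has 64 addresses
  101.134.69.0/26
  101.134.69.64/26
Subnets: 101.134.69.0/26, 101.134.69.64/26


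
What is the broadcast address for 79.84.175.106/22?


Network: 79.84.172.0/22
Host bits = 10
Set all host bits to 1:
Broadcast: 79.84.175.255


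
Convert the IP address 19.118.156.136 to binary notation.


19 = 00010011
118 = 01110110
156 = 10011100
136 = 10001000
Binary: 00010011.01110110.10011100.10001000


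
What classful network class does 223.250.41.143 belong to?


First octet: 223
Binary: 11011111
110xxxxx -> Class C (192-223)
Class C, default mask 255.255.255.0 (/24)


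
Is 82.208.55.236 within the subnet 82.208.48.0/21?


Subnet network: 82.208.48.0
Test IP AND mask: 82.208.48.0
Yes, 82.208.55.236 is in 82.208.48.0/21


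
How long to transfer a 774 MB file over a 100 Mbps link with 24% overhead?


Effective throughput = 100 * (1 - 24/100) = 76 Mbps
File size in Mb = 774 * 8 = 6192 Mb
Time = 6192 / 76
Time = 81.4737 seconds


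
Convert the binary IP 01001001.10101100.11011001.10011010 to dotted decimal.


01001001 = 73
10101100 = 172
11011001 = 217
10011010 = 154
IP: 73.172.217.154


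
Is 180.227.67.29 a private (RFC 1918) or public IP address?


RFC 1918 private ranges:
  10.0.0.0/8 (10.0.0.0 - 10.255.255.255)
  172.16.0.0/12 (172.16.0.0 - 172.31.255.255)
  192.168.0.0/16 (192.168.0.0 - 192.168.255.255)
Public (not in any RFC 1918 range)


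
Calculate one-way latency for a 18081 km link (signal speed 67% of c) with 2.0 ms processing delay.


Speed = 0.67 * 3e5 km/s = 201000 km/s
Propagation delay = 18081 / 201000 = 0.09 s = 89.9552 ms
Processing delay = 2.0 ms
Total one-way latency = 91.9552 ms


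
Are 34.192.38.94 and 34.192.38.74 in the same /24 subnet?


Mask: 255.255.255.0
34.192.38.94 AND mask = 34.192.38.0
34.192.38.74 AND mask = 34.192.38.0
Yes, same subnet (34.192.38.0)


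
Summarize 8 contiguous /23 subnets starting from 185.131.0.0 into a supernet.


Original prefix: /23
Number of subnets: 8 = 2^3
New prefix = 23 - 3 = 20
Supernet: 185.131.0.0/20


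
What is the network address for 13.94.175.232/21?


IP:   00001101.01011110.10101111.11101000
Mask: 11111111.11111111.11111000.00000000
AND operation:
Net:  00001101.01011110.10101000.00000000
Network: 13.94.168.0/21


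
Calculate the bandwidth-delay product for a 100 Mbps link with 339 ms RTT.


BDP = bandwidth * RTT
= 100 Mbps * 339 ms
= 100 * 1e6 * 339 / 1000 bits
= 33900000 bits
= 4237500 bytes
= 4138.1836 KB
BDP = 33900000 bits (4237500 bytes)


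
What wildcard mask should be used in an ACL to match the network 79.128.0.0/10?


Subnet mask: 255.192.0.0
Wildcard = 255.255.255.255 - subnet mask
255 - 255 = 0
255 - 192 = 63
255 - 0 = 255
255 - 0 = 255
Wildcard: 0.63.255.255


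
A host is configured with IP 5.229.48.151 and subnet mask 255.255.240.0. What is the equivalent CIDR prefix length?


Binary: 11111111.11111111.11110000.00000000
Count leading 1s
Prefix: /20


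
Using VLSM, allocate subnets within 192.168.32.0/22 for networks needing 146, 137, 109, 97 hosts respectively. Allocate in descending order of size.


146 hosts -> /24 (254 usable): 192.168.32.0/24
137 hosts -> /24 (254 usable): 192.168.33.0/24
109 hosts -> /25 (126 usable): 192.168.34.0/25
97 hosts -> /25 (126 usable): 192.168.34.128/25
Allocation: 192.168.32.0/24 (146 hosts, 254 usable); 192.168.33.0/24 (137 hosts, 254 usable); 192.168.34.0/25 (109 hosts, 126 usable); 192.168.34.128/25 (97 hosts, 126 usable)


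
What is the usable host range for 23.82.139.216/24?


Network: 23.82.139.0
Broadcast: 23.82.139.255
First usable = network + 1
Last usable = broadcast - 1
Range: 23.82.139.1 to 23.82.139.254


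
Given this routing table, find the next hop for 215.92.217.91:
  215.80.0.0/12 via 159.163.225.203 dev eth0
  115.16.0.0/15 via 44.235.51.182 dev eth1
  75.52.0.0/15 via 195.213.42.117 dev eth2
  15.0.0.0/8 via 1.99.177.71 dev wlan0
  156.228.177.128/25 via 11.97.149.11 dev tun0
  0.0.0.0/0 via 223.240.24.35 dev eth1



Longest prefix match for 215.92.217.91:
  /12 215.80.0.0: MATCH
  /15 115.16.0.0: no
  /15 75.52.0.0: no
  /8 15.0.0.0: no
  /25 156.228.177.128: no
  /0 0.0.0.0: MATCH
Selected: next-hop 159.163.225.203 via eth0 (matched /12)


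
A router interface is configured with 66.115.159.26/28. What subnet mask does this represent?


/28 means 28 network bits, 4 host bits
Binary: 11111111111111111111111111110000
Mask: 255.255.255.240


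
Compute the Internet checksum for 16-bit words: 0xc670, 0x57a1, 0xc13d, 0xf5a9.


Sum all words (with carry folding):
+ 0xc670 = 0xc670
+ 0x57a1 = 0x1e12
+ 0xc13d = 0xdf4f
+ 0xf5a9 = 0xd4f9
One's complement: ~0xd4f9
Checksum = 0x2b06


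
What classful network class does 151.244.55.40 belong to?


First octet: 151
Binary: 10010111
10xxxxxx -> Class B (128-191)
Class B, default mask 255.255.0.0 (/16)


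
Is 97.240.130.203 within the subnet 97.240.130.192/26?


Subnet network: 97.240.130.192
Test IP AND mask: 97.240.130.192
Yes, 97.240.130.203 is in 97.240.130.192/26


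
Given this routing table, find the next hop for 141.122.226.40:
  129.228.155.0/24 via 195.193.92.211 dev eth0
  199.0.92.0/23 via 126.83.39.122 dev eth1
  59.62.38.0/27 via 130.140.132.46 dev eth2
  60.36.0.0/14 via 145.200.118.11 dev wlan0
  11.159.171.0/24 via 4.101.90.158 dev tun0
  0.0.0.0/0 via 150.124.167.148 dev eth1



Longest prefix match for 141.122.226.40:
  /24 129.228.155.0: no
  /23 199.0.92.0: no
  /27 59.62.38.0: no
  /14 60.36.0.0: no
  /24 11.159.171.0: no
  /0 0.0.0.0: MATCH
Selected: next-hop 150.124.167.148 via eth1 (matched /0)


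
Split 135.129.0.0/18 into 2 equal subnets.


New prefix = 18 + 1 = 19
Each subnet has 8192 addresses
  135.129.0.0/19
  135.129.32.0/19
Subnets: 135.129.0.0/19, 135.129.32.0/19


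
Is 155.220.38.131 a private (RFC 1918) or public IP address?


RFC 1918 private ranges:
  10.0.0.0/8 (10.0.0.0 - 10.255.255.255)
  172.16.0.0/12 (172.16.0.0 - 172.31.255.255)
  192.168.0.0/16 (192.168.0.0 - 192.168.255.255)
Public (not in any RFC 1918 range)


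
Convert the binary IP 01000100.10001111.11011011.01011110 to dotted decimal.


01000100 = 68
10001111 = 143
11011011 = 219
01011110 = 94
IP: 68.143.219.94


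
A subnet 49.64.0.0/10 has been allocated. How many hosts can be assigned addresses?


Host bits = 32 - 10 = 22
Total addresses = 2^22 = 4194304
Usable = total - 2 (network and broadcast)
Usable hosts: 4194302


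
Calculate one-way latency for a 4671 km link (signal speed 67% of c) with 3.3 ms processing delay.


Speed = 0.67 * 3e5 km/s = 201000 km/s
Propagation delay = 4671 / 201000 = 0.0232 s = 23.2388 ms
Processing delay = 3.3 ms
Total one-way latency = 26.5388 ms


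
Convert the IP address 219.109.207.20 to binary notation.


219 = 11011011
109 = 01101101
207 = 11001111
20 = 00010100
Binary: 11011011.01101101.11001111.00010100


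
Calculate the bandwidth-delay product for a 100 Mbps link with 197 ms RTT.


BDP = bandwidth * RTT
= 100 Mbps * 197 ms
= 100 * 1e6 * 197 / 1000 bits
= 19700000 bits
= 2462500 bytes
= 2404.7852 KB
BDP = 19700000 bits (2462500 bytes)


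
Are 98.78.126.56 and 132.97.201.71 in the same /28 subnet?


Mask: 255.255.255.240
98.78.126.56 AND mask = 98.78.126.48
132.97.201.71 AND mask = 132.97.201.64
No, different subnets (98.78.126.48 vs 132.97.201.64)


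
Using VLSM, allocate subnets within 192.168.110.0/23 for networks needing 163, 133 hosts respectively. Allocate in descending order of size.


163 hosts -> /24 (254 usable): 192.168.110.0/24
133 hosts -> /24 (254 usable): 192.168.111.0/24
Allocation: 192.168.110.0/24 (163 hosts, 254 usable); 192.168.111.0/24 (133 hosts, 254 usable)


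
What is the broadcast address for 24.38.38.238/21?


Network: 24.38.32.0/21
Host bits = 11
Set all host bits to 1:
Broadcast: 24.38.39.255


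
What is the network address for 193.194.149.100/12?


IP:   11000001.11000010.10010101.01100100
Mask: 11111111.11110000.00000000.00000000
AND operation:
Net:  11000001.11000000.00000000.00000000
Network: 193.192.0.0/12


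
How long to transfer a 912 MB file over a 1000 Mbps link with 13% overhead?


Effective throughput = 1000 * (1 - 13/100) = 870 Mbps
File size in Mb = 912 * 8 = 7296 Mb
Time = 7296 / 870
Time = 8.3862 seconds


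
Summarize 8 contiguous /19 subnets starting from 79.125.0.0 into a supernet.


Original prefix: /19
Number of subnets: 8 = 2^3
New prefix = 19 - 3 = 16
Supernet: 79.125.0.0/16


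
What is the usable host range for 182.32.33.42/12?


Network: 182.32.0.0
Broadcast: 182.47.255.255
First usable = network + 1
Last usable = broadcast - 1
Range: 182.32.0.1 to 182.47.255.254


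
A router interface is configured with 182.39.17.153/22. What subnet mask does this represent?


/22 means 22 network bits, 10 host bits
Binary: 11111111111111111111110000000000
Mask: 255.255.252.0


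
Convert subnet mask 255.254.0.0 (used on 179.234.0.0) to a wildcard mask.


Subnet mask: 255.254.0.0
Wildcard = 255.255.255.255 - subnet mask
255 - 255 = 0
255 - 254 = 1
255 - 0 = 255
255 - 0 = 255
Wildcard: 0.1.255.255


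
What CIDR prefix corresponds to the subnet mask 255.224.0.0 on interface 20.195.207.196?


Binary: 11111111.11100000.00000000.00000000
Count leading 1s
Prefix: /11


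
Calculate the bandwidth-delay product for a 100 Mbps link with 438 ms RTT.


BDP = bandwidth * RTT
= 100 Mbps * 438 ms
= 100 * 1e6 * 438 / 1000 bits
= 43800000 bits
= 5475000 bytes
= 5346.6797 KB
BDP = 43800000 bits (5475000 bytes)


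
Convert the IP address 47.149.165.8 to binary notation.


47 = 00101111
149 = 10010101
165 = 10100101
8 = 00001000
Binary: 00101111.10010101.10100101.00001000


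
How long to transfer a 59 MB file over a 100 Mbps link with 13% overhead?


Effective throughput = 100 * (1 - 13/100) = 87 Mbps
File size in Mb = 59 * 8 = 472 Mb
Time = 472 / 87
Time = 5.4253 seconds


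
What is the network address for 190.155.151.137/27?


IP:   10111110.10011011.10010111.10001001
Mask: 11111111.11111111.11111111.11100000
AND operation:
Net:  10111110.10011011.10010111.10000000
Network: 190.155.151.128/27


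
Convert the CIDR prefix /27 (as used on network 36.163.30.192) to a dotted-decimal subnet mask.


/27 means 27 network bits, 5 host bits
Binary: 11111111111111111111111111100000
Mask: 255.255.255.224


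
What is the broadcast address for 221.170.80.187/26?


Network: 221.170.80.128/26
Host bits = 6
Set all host bits to 1:
Broadcast: 221.170.80.191


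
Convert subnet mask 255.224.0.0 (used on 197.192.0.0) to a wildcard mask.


Subnet mask: 255.224.0.0
Wildcard = 255.255.255.255 - subnet mask
255 - 255 = 0
255 - 224 = 31
255 - 0 = 255
255 - 0 = 255
Wildcard: 0.31.255.255


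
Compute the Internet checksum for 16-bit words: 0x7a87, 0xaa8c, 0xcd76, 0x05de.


Sum all words (with carry folding):
+ 0x7a87 = 0x7a87
+ 0xaa8c = 0x2514
+ 0xcd76 = 0xf28a
+ 0x05de = 0xf868
One's complement: ~0xf868
Checksum = 0x0797


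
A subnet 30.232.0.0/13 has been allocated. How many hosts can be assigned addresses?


Host bits = 32 - 13 = 19
Total addresses = 2^19 = 524288
Usable = total - 2 (network and broadcast)
Usable hosts: 524286


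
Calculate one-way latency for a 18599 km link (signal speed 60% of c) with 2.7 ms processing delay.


Speed = 0.6 * 3e5 km/s = 180000 km/s
Propagation delay = 18599 / 180000 = 0.1033 s = 103.3278 ms
Processing delay = 2.7 ms
Total one-way latency = 106.0278 ms


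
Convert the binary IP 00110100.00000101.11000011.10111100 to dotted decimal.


00110100 = 52
00000101 = 5
11000011 = 195
10111100 = 188
IP: 52.5.195.188


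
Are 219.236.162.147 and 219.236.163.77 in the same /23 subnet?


Mask: 255.255.254.0
219.236.162.147 AND mask = 219.236.162.0
219.236.163.77 AND mask = 219.236.162.0
Yes, same subnet (219.236.162.0)


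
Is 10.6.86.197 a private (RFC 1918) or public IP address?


RFC 1918 private ranges:
  10.0.0.0/8 (10.0.0.0 - 10.255.255.255)
  172.16.0.0/12 (172.16.0.0 - 172.31.255.255)
  192.168.0.0/16 (192.168.0.0 - 192.168.255.255)
Private (in 10.0.0.0/8)


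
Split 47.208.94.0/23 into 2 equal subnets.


New prefix = 23 + 1 = 24
Each subnet has 256 addresses
  47.208.94.0/24
  47.208.95.0/24
Subnets: 47.208.94.0/24, 47.208.95.0/24


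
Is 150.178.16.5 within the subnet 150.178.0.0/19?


Subnet network: 150.178.0.0
Test IP AND mask: 150.178.0.0
Yes, 150.178.16.5 is in 150.178.0.0/19


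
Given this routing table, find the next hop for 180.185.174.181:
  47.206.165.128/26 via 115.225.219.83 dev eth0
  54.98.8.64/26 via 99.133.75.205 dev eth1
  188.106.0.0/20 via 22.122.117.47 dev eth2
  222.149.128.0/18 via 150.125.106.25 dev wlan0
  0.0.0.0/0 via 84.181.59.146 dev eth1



Longest prefix match for 180.185.174.181:
  /26 47.206.165.128: no
  /26 54.98.8.64: no
  /20 188.106.0.0: no
  /18 222.149.128.0: no
  /0 0.0.0.0: MATCH
Selected: next-hop 84.181.59.146 via eth1 (matched /0)


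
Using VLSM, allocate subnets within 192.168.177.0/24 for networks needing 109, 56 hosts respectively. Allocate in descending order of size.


109 hosts -> /25 (126 usable): 192.168.177.0/25
56 hosts -> /26 (62 usable): 192.168.177.128/26
Allocation: 192.168.177.0/25 (109 hosts, 126 usable); 192.168.177.128/26 (56 hosts, 62 usable)


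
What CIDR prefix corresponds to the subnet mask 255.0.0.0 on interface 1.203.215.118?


Binary: 11111111.00000000.00000000.00000000
Count leading 1s
Prefix: /8


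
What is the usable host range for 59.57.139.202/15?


Network: 59.56.0.0
Broadcast: 59.57.255.255
First usable = network + 1
Last usable = broadcast - 1
Range: 59.56.0.1 to 59.57.255.254


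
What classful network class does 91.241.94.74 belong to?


First octet: 91
Binary: 01011011
0xxxxxxx -> Class A (1-126)
Class A, default mask 255.0.0.0 (/8)


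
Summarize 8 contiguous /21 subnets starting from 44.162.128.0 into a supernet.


Original prefix: /21
Number of subnets: 8 = 2^3
New prefix = 21 - 3 = 18
Supernet: 44.162.128.0/18


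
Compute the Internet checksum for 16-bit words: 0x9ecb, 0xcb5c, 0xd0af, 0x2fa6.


Sum all words (with carry folding):
+ 0x9ecb = 0x9ecb
+ 0xcb5c = 0x6a28
+ 0xd0af = 0x3ad8
+ 0x2fa6 = 0x6a7e
One's complement: ~0x6a7e
Checksum = 0x9581


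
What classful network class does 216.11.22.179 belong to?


First octet: 216
Binary: 11011000
110xxxxx -> Class C (192-223)
Class C, default mask 255.255.255.0 (/24)


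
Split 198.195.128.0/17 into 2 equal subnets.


New prefix = 17 + 1 = 18
Each subnet has 16384 addresses
  198.195.128.0/18
  198.195.192.0/18
Subnets: 198.195.128.0/18, 198.195.192.0/18


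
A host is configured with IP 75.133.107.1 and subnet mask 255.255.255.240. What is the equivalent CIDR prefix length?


Binary: 11111111.11111111.11111111.11110000
Count leading 1s
Prefix: /28


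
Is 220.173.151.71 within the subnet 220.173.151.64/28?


Subnet network: 220.173.151.64
Test IP AND mask: 220.173.151.64
Yes, 220.173.151.71 is in 220.173.151.64/28


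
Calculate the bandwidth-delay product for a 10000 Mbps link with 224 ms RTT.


BDP = bandwidth * RTT
= 10000 Mbps * 224 ms
= 10000 * 1e6 * 224 / 1000 bits
= 2240000000 bits
= 280000000 bytes
= 273437.5 KB
BDP = 2240000000 bits (280000000 bytes)


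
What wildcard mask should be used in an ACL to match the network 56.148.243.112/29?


Subnet mask: 255.255.255.248
Wildcard = 255.255.255.255 - subnet mask
255 - 255 = 0
255 - 255 = 0
255 - 255 = 0
255 - 248 = 7
Wildcard: 0.0.0.7


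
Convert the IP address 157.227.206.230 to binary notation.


157 = 10011101
227 = 11100011
206 = 11001110
230 = 11100110
Binary: 10011101.11100011.11001110.11100110


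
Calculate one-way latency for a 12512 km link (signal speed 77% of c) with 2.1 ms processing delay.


Speed = 0.77 * 3e5 km/s = 231000 km/s
Propagation delay = 12512 / 231000 = 0.0542 s = 54.1645 ms
Processing delay = 2.1 ms
Total one-way latency = 56.2645 ms


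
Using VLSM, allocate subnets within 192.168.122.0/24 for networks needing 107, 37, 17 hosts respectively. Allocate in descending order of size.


107 hosts -> /25 (126 usable): 192.168.122.0/25
37 hosts -> /26 (62 usable): 192.168.122.128/26
17 hosts -> /27 (30 usable): 192.168.122.192/27
Allocation: 192.168.122.0/25 (107 hosts, 126 usable); 192.168.122.128/26 (37 hosts, 62 usable); 192.168.122.192/27 (17 hosts, 30 usable)


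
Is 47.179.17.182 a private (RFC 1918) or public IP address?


RFC 1918 private ranges:
  10.0.0.0/8 (10.0.0.0 - 10.255.255.255)
  172.16.0.0/12 (172.16.0.0 - 172.31.255.255)
  192.168.0.0/16 (192.168.0.0 - 192.168.255.255)
Public (not in any RFC 1918 range)


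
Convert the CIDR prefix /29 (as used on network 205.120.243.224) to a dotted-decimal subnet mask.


/29 means 29 network bits, 3 host bits
Binary: 11111111111111111111111111111000
Mask: 255.255.255.248


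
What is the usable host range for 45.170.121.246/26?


Network: 45.170.121.192
Broadcast: 45.170.121.255
First usable = network + 1
Last usable = broadcast - 1
Range: 45.170.121.193 to 45.170.121.254


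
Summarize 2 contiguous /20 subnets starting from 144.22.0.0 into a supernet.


Original prefix: /20
Number of subnets: 2 = 2^1
New prefix = 20 - 1 = 19
Supernet: 144.22.0.0/19


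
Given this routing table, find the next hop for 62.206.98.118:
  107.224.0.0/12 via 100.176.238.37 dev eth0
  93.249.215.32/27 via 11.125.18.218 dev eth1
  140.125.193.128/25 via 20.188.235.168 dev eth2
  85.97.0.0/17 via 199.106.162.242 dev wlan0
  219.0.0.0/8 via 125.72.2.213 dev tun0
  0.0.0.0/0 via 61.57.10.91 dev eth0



Longest prefix match for 62.206.98.118:
  /12 107.224.0.0: no
  /27 93.249.215.32: no
  /25 140.125.193.128: no
  /17 85.97.0.0: no
  /8 219.0.0.0: no
  /0 0.0.0.0: MATCH
Selected: next-hop 61.57.10.91 via eth0 (matched /0)


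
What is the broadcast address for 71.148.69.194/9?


Network: 71.128.0.0/9
Host bits = 23
Set all host bits to 1:
Broadcast: 71.255.255.255


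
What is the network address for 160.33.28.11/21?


IP:   10100000.00100001.00011100.00001011
Mask: 11111111.11111111.11111000.00000000
AND operation:
Net:  10100000.00100001.00011000.00000000
Network: 160.33.24.0/21


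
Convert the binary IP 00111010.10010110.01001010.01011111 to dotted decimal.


00111010 = 58
10010110 = 150
01001010 = 74
01011111 = 95
IP: 58.150.74.95


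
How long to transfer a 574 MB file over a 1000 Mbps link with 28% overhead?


Effective throughput = 1000 * (1 - 28/100) = 720 Mbps
File size in Mb = 574 * 8 = 4592 Mb
Time = 4592 / 720
Time = 6.3778 seconds


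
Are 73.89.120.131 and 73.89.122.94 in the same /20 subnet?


Mask: 255.255.240.0
73.89.120.131 AND mask = 73.89.112.0
73.89.122.94 AND mask = 73.89.112.0
Yes, same subnet (73.89.112.0)


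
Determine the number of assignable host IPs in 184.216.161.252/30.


Host bits = 32 - 30 = 2
Total addresses = 2^2 = 4
Usable = total - 2 (network and broadcast)
Usable hosts: 2


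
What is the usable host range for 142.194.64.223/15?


Network: 142.194.0.0
Broadcast: 142.195.255.255
First usable = network + 1
Last usable = broadcast - 1
Range: 142.194.0.1 to 142.195.255.254


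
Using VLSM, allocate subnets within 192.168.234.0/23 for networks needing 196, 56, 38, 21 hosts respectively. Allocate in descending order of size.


196 hosts -> /24 (254 usable): 192.168.234.0/24
56 hosts -> /26 (62 usable): 192.168.235.0/26
38 hosts -> /26 (62 usable): 192.168.235.64/26
21 hosts -> /27 (30 usable): 192.168.235.128/27
Allocation: 192.168.234.0/24 (196 hosts, 254 usable); 192.168.235.0/26 (56 hosts, 62 usable); 192.168.235.64/26 (38 hosts, 62 usable); 192.168.235.128/27 (21 hosts, 30 usable)


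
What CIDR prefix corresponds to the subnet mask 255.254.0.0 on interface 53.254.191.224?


Binary: 11111111.11111110.00000000.00000000
Count leading 1s
Prefix: /15


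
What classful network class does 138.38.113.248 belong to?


First octet: 138
Binary: 10001010
10xxxxxx -> Class B (128-191)
Class B, default mask 255.255.0.0 (/16)


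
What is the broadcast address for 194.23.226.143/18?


Network: 194.23.192.0/18
Host bits = 14
Set all host bits to 1:
Broadcast: 194.23.255.255


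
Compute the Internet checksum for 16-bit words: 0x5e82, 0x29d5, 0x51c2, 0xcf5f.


Sum all words (with carry folding):
+ 0x5e82 = 0x5e82
+ 0x29d5 = 0x8857
+ 0x51c2 = 0xda19
+ 0xcf5f = 0xa979
One's complement: ~0xa979
Checksum = 0x5686


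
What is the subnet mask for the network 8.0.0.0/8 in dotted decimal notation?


/8 means 8 network bits, 24 host bits
Binary: 11111111000000000000000000000000
Mask: 255.0.0.0


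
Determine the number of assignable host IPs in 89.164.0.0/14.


Host bits = 32 - 14 = 18
Total addresses = 2^18 = 262144
Usable = total - 2 (network and broadcast)
Usable hosts: 262142


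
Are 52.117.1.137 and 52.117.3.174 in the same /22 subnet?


Mask: 255.255.252.0
52.117.1.137 AND mask = 52.117.0.0
52.117.3.174 AND mask = 52.117.0.0
Yes, same subnet (52.117.0.0)


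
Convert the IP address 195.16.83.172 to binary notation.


195 = 11000011
16 = 00010000
83 = 01010011
172 = 10101100
Binary: 11000011.00010000.01010011.10101100


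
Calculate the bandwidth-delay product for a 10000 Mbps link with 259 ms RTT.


BDP = bandwidth * RTT
= 10000 Mbps * 259 ms
= 10000 * 1e6 * 259 / 1000 bits
= 2590000000 bits
= 323750000 bytes
= 316162.1094 KB
BDP = 2590000000 bits (323750000 bytes)


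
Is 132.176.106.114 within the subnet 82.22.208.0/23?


Subnet network: 82.22.208.0
Test IP AND mask: 132.176.106.0
No, 132.176.106.114 is not in 82.22.208.0/23


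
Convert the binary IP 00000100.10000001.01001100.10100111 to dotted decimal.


00000100 = 4
10000001 = 129
01001100 = 76
10100111 = 167
IP: 4.129.76.167


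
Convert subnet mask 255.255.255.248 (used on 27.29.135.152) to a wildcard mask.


Subnet mask: 255.255.255.248
Wildcard = 255.255.255.255 - subnet mask
255 - 255 = 0
255 - 255 = 0
255 - 255 = 0
255 - 248 = 7
Wildcard: 0.0.0.7


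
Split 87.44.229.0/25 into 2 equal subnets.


New prefix = 25 + 1 = 26
Each subnet has 64 addresses
  87.44.229.0/26
  87.44.229.64/26
Subnets: 87.44.229.0/26, 87.44.229.64/26


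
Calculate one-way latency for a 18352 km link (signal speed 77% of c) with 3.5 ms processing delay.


Speed = 0.77 * 3e5 km/s = 231000 km/s
Propagation delay = 18352 / 231000 = 0.0794 s = 79.4459 ms
Processing delay = 3.5 ms
Total one-way latency = 82.9459 ms


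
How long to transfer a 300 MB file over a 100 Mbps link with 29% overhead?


Effective throughput = 100 * (1 - 29/100) = 71 Mbps
File size in Mb = 300 * 8 = 2400 Mb
Time = 2400 / 71
Time = 33.8028 seconds


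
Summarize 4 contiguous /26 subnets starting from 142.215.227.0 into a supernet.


Original prefix: /26
Number of subnets: 4 = 2^2
New prefix = 26 - 2 = 24
Supernet: 142.215.227.0/24


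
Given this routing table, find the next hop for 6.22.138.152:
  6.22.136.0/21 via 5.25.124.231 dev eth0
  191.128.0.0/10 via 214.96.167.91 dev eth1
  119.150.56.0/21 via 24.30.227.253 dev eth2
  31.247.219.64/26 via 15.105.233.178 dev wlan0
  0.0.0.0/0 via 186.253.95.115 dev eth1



Longest prefix match for 6.22.138.152:
  /21 6.22.136.0: MATCH
  /10 191.128.0.0: no
  /21 119.150.56.0: no
  /26 31.247.219.64: no
  /0 0.0.0.0: MATCH
Selected: next-hop 5.25.124.231 via eth0 (matched /21)


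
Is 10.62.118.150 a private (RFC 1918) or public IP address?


RFC 1918 private ranges:
  10.0.0.0/8 (10.0.0.0 - 10.255.255.255)
  172.16.0.0/12 (172.16.0.0 - 172.31.255.255)
  192.168.0.0/16 (192.168.0.0 - 192.168.255.255)
Private (in 10.0.0.0/8)


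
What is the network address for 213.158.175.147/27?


IP:   11010101.10011110.10101111.10010011
Mask: 11111111.11111111.11111111.11100000
AND operation:
Net:  11010101.10011110.10101111.10000000
Network: 213.158.175.128/27


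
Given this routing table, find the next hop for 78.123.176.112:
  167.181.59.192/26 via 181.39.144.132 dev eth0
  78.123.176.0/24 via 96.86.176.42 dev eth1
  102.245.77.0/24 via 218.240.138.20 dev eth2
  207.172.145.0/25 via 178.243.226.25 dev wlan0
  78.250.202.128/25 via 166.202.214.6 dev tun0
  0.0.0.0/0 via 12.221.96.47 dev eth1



Longest prefix match for 78.123.176.112:
  /26 167.181.59.192: no
  /24 78.123.176.0: MATCH
  /24 102.245.77.0: no
  /25 207.172.145.0: no
  /25 78.250.202.128: no
  /0 0.0.0.0: MATCH
Selected: next-hop 96.86.176.42 via eth1 (matched /24)


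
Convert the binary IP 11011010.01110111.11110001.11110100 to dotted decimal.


11011010 = 218
01110111 = 119
11110001 = 241
11110100 = 244
IP: 218.119.241.244


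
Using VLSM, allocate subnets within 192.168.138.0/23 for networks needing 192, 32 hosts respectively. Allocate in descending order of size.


192 hosts -> /24 (254 usable): 192.168.138.0/24
32 hosts -> /26 (62 usable): 192.168.139.0/26
Allocation: 192.168.138.0/24 (192 hosts, 254 usable); 192.168.139.0/26 (32 hosts, 62 usable)


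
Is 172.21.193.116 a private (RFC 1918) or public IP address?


RFC 1918 private ranges:
  10.0.0.0/8 (10.0.0.0 - 10.255.255.255)
  172.16.0.0/12 (172.16.0.0 - 172.31.255.255)
  192.168.0.0/16 (192.168.0.0 - 192.168.255.255)
Private (in 172.16.0.0/12)


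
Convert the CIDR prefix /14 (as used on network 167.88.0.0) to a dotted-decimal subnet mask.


/14 means 14 network bits, 18 host bits
Binary: 11111111111111000000000000000000
Mask: 255.252.0.0


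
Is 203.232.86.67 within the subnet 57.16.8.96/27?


Subnet network: 57.16.8.96
Test IP AND mask: 203.232.86.64
No, 203.232.86.67 is not in 57.16.8.96/27


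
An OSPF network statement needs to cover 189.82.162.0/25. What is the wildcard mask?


Subnet mask: 255.255.255.128
Wildcard = 255.255.255.255 - subnet mask
255 - 255 = 0
255 - 255 = 0
255 - 255 = 0
255 - 128 = 127
Wildcard: 0.0.0.127


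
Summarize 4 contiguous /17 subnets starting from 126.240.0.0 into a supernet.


Original prefix: /17
Number of subnets: 4 = 2^2
New prefix = 17 - 2 = 15
Supernet: 126.240.0.0/15


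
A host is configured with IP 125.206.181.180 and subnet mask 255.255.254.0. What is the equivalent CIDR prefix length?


Binary: 11111111.11111111.11111110.00000000
Count leading 1s
Prefix: /23


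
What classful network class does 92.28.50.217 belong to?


First octet: 92
Binary: 01011100
0xxxxxxx -> Class A (1-126)
Class A, default mask 255.0.0.0 (/8)
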